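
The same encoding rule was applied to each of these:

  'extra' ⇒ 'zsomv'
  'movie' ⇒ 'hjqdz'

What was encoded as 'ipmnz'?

Compare letters: e→z is +21, x→s is +21, t→o is +21 — a constant shift. This is a Caesar cipher with shift 21.
Decoding ipmnz: i−21=n, p−21=u, m−21=r, n−21=s, z−21=e.

nurse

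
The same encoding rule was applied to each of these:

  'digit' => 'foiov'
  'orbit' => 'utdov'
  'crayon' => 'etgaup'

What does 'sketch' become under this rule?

The shift depends on letter class: consonant d→f is +2, but vowel i→o is +6. Vowels shift forward by 6 and consonants shift forward by 2.
For sketch: s(cons)+2=u, k(cons)+2=m, e(vowel)+6=k, t(cons)+2=v, c(cons)+2=e, h(cons)+2=j.

umkvej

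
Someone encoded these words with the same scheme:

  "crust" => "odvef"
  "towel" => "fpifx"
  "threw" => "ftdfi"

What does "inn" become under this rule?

jzz

The shift depends on letter class: consonant c→o is +12, but vowel u→v is +1. Vowels shift forward by 1 and consonants shift forward by 12.
Applying it to inn: i(vowel)+1=j, n(cons)+12=z, n(cons)+12=z.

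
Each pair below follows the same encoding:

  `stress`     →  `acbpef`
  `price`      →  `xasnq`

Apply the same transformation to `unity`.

cwsek

In stress: s→a is +8, t→c is +9, r→b is +10, e→p is +11 — the shift increases by 1 each position. The shift increases by 1 at each position, starting from +8: 8, 9, 10, ….
On unity: u+8=c, n+9=w, i+10=s, t+11=e, y+12=k.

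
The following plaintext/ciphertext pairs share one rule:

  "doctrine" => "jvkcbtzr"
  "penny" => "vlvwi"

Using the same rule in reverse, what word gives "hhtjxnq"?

Each letter shifts forward by (position + 6), i.e. 6, 7, 8, … — the shift grows by one for each successive letter.
Decoding hhtjxnq: h−6=b, h−7=a, t−8=l, j−9=a, x−10=n, n−11=c, q−12=e.

balance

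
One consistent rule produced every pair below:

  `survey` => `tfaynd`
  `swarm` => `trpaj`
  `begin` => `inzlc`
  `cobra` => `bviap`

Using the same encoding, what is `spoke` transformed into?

s(18)→t(19) and u(20)→f(5) fit y≡19x+15 (mod 26); the inverse of 19 mod 26 is 11. Treating letters as 0–25, the rule is x ↦ 19x + 15 (mod 26).
Applying it to spoke: s(18)→19·18+15≡19=t; p(15)→19·15+15≡14=o; o(14)→19·14+15≡21=v; k(10)→19·10+15≡23=x; e(4)→19·4+15≡13=n (all mod 26).

tovxn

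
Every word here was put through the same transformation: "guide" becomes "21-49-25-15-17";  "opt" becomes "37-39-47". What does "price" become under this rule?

The formula is n = 2×(alphabet index, a=1) + 7.
Applying it to price: p=16→39, r=18→43, i=9→25, c=3→13, e=5→17.

39-43-25-13-17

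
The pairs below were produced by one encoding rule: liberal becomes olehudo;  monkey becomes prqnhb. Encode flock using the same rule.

It's a constant shift of +3 (ROT3).
Applying it to flock: f+3=i, l+3=o, o+3=r, c+3=f, k+3=n.

iorfn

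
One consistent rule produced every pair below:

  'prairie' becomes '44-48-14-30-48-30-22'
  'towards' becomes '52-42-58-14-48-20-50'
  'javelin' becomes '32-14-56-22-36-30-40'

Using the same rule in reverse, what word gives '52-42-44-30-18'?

p(#16)→44 and r(#18)→48: differences scale by 2, so n = 2·pos + 12. The formula is n = 2×(alphabet index, a=1) + 12.
Reversing it on 52-42-44-30-18: 52→(52−12)÷2=20=t, 42→(42−12)÷2=15=o, 44→(44−12)÷2=16=p, 30→(30−12)÷2=9=i, 18→(18−12)÷2=3=c.

topic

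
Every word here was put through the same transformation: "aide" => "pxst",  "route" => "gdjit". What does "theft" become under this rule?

Compare letters: a→p is +15, i→x is +15, d→s is +15 — a constant shift. Each letter is shifted forward by 15 in the alphabet (a Caesar shift of +15).
Applying it to theft: t+15=i, h+15=w, e+15=t, f+15=u, t+15=i.

iwtui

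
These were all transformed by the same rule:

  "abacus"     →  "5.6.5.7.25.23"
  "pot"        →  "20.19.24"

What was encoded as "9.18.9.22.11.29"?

energy

Each letter is replaced by its alphabet position (a=1..z=26) + 4.
Undoing it on 9.18.9.22.11.29: 9→(9−4)÷1=5=e, 18→(18−4)÷1=14=n, 9→(9−4)÷1=5=e, 22→(22−4)÷1=18=r, 11→(11−4)÷1=7=g, 29→(29−4)÷1=25=y.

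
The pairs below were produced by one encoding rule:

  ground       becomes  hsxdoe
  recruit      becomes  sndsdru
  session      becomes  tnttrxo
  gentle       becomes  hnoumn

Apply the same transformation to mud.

nde

The shift depends on letter class: consonant g→h is +1, but vowel o→x is +9. The rule splits by letter class: vowels +9, consonants +1.
On mud: m(cons)+1=n, u(vowel)+9=d, d(cons)+1=e.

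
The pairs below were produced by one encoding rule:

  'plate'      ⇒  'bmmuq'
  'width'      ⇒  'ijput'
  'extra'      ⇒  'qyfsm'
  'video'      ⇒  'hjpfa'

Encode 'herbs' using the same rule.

Shifts by position in plate: pos 0: p→b (+12), pos 1: l→m (+1), pos 2: a→m (+12), pos 3: t→u (+1) — repeating every 2. The shifts repeat in a cycle of length 2: positions 0,1,… shift by +12, +1, then the pattern repeats.
Applying it to herbs: h+12=t, e+1=f, r+12=d, b+1=c, s+12=e.

tfdce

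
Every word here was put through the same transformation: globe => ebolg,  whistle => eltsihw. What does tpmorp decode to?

prompt

The output letters match the input read backwards: globe reversed is ebolg. The word is simply reversed.
Reversing it on tpmorp: then reverse → prompt.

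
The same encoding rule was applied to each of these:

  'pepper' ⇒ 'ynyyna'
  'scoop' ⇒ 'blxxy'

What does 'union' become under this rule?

dwrxw

This is a Caesar cipher with shift 9.
On union: u+9=d, n+9=w, i+9=r, o+9=x, n+9=w.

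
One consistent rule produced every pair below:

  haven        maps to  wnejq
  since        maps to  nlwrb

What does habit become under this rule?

crkjq

The output letters match the input read backwards, each shifted +9: haven reversed is nevah. Two steps: reverse the string, then apply a Caesar shift of +9.
Applying it to habit: reverse → tibah; then shift: t+9=c, i+9=r, b+9=k, a+9=j, h+9=q.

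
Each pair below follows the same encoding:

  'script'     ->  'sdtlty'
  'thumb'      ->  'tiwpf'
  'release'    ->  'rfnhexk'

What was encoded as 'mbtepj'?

In script: s→s is +0, c→d is +1, r→t is +2, i→l is +3 — the shift increases by 1 each position. The shift increases by 1 at each position, starting from +0: 0, 1, 2, ….
Reversing it on mbtepj: m−0=m, b−1=a, t−2=r, e−3=b, p−4=l, j−5=e.

marble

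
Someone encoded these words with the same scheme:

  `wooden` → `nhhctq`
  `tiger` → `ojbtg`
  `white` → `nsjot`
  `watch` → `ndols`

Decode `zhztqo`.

Each letter's alphabet position (a=0..z=25) is mapped through 17·x+3 mod 26 — an affine cipher.
Undoing it on zhztqo: z(25)→23·(25−3)≡12=m; h(7)→23·(7−3)≡14=o; z(25)→23·(25−3)≡12=m; t(19)→23·(19−3)≡4=e; q(16)→23·(16−3)≡13=n; o(14)→23·(14−3)≡19=t (all mod 26).

moment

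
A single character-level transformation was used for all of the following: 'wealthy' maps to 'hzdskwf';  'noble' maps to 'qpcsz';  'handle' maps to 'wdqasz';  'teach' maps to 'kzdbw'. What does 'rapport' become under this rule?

w(22)→h(7) and e(4)→z(25) fit y≡25x+3 (mod 26); the inverse of 25 mod 26 is 25. Each letter's alphabet position (a=0..z=25) is mapped through 25·x+3 mod 26 — an affine cipher.
On rapport: r(17)→25·17+3≡12=m; a(0)→25·0+3≡3=d; p(15)→25·15+3≡14=o; p(15)→25·15+3≡14=o; o(14)→25·14+3≡15=p; r(17)→25·17+3≡12=m; t(19)→25·19+3≡10=k (all mod 26).

mdoopmk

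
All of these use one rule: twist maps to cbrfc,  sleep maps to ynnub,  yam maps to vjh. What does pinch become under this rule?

qlwry

Two steps: reverse the string, then apply a Caesar shift of +9.
Applying it to pinch: reverse → hcnip; then shift: h+9=q, c+9=l, n+9=w, i+9=r, p+9=y.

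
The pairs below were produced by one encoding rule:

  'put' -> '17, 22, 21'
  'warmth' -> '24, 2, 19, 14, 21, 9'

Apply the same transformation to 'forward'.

7, 16, 19, 24, 2, 19, 5

Letters become their 1-based position plus 1 (so a→2, b→3, …).
Applying it to forward: f=6→7, o=15→16, r=18→19, w=23→24, a=1→2, r=18→19, d=4→5.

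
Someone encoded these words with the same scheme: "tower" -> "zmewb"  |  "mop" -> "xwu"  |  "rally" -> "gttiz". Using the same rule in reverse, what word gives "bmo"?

get

The output letters match the input read backwards, each shifted +8: tower reversed is rewot. Two steps: reverse the string, then apply a Caesar shift of +8.
Decoding bmo: shift back: b−8=t, m−8=e, o−8=g → teg; then reverse → get.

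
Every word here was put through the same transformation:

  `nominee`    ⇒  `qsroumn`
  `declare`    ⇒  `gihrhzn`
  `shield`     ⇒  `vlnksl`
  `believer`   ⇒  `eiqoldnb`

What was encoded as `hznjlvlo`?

evidence

In nominee: n→q is +3, o→s is +4, m→r is +5, i→o is +6 — the shift increases by 1 each position. The shift increases by 1 at each position, starting from +3: 3, 4, 5, ….
Undoing it on hznjlvlo: h−3=e, z−4=v, n−5=i, j−6=d, l−7=e, v−8=n, l−9=c, o−10=e.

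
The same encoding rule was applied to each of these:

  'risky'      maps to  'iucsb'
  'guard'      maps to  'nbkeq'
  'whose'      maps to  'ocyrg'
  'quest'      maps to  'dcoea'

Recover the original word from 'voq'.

gel

The output letters match the input read backwards, each shifted +10: risky reversed is yksir. Read the word backwards and shift each letter +10.
Decoding voq: shift back: v−10=l, o−10=e, q−10=g → leg; then reverse → gel.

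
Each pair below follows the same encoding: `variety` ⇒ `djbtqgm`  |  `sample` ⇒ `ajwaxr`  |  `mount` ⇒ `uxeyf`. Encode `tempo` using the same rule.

In variety: v→d is +8, a→j is +9, r→b is +10, i→t is +11 — the shift increases by 1 each position. The shift increases by 1 at each position, starting from +8: 8, 9, 10, ….
On tempo: t+8=b, e+9=n, m+10=w, p+11=a, o+12=a.

bnwaa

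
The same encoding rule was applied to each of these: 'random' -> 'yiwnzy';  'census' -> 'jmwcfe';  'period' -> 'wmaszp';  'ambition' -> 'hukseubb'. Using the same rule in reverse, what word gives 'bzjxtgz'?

In random: r→y is +7, a→i is +8, n→w is +9, d→n is +10 — the shift increases by 1 each position. Letter i (0-indexed) is shifted by i+7, so successive shifts are 7, 8, 9, ….
Decoding bzjxtgz: b−7=u, z−8=r, j−9=a, x−10=n, t−11=i, g−12=u, z−13=m.

uranium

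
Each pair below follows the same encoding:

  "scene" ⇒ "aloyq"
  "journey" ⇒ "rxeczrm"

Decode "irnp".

aide

The shift increases by 1 at each position, starting from +8: 8, 9, 10, ….
Reversing it on irnp: i−8=a, r−9=i, n−10=d, p−11=e.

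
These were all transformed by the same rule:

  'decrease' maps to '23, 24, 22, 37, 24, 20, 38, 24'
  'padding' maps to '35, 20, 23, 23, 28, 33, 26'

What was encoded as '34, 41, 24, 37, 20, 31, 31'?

overall

d is letter #4 and maps to 23: an offset of 19. Each letter is replaced by its alphabet position (a=1..z=26) + 19.
Decoding 34, 41, 24, 37, 20, 31, 31: 34→(34−19)÷1=15=o, 41→(41−19)÷1=22=v, 24→(24−19)÷1=5=e, 37→(37−19)÷1=18=r, 20→(20−19)÷1=1=a, 31→(31−19)÷1=12=l, 31→(31−19)÷1=12=l.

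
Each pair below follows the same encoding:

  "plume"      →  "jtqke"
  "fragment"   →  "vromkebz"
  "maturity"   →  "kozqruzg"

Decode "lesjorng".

p(15)→j(9) and l(11)→t(19) fit y≡17x+14 (mod 26); the inverse of 17 mod 26 is 23. Treating letters as 0–25, the rule is x ↦ 17x + 14 (mod 26).
Reversing it on lesjorng: l(11)→23·(11−14)≡9=j; e(4)→23·(4−14)≡4=e; s(18)→23·(18−14)≡14=o; j(9)→23·(9−14)≡15=p; o(14)→23·(14−14)≡0=a; r(17)→23·(17−14)≡17=r; n(13)→23·(13−14)≡3=d; g(6)→23·(6−14)≡24=y (all mod 26).

jeopardy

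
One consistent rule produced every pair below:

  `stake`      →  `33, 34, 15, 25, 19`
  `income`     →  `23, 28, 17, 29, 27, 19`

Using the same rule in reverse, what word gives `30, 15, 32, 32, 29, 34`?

parrot

s is letter #19 and maps to 33: an offset of 14. Letters become their 1-based position plus 14 (so a→15, b→16, …).
Decoding 30, 15, 32, 32, 29, 34: 30→(30−14)÷1=16=p, 15→(15−14)÷1=1=a, 32→(32−14)÷1=18=r, 32→(32−14)÷1=18=r, 29→(29−14)÷1=15=o, 34→(34−14)÷1=20=t.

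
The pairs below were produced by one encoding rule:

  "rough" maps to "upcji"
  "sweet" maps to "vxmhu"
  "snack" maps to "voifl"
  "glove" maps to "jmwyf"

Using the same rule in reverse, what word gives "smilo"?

A repeating key of period 3 is used — shifts +3, +1, +8 over and over.
Undoing it on smilo: s−3=p, m−1=l, i−8=a, l−3=i, o−1=n.

plain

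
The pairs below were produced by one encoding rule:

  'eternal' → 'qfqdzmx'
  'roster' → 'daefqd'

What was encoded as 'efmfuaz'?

Compare letters: e→q is +12, t→f is +12, e→q is +12 — a constant shift. Every letter moves 12 places later in the alphabet, wrapping around z→a.
Undoing it on efmfuaz: e−12=s, f−12=t, m−12=a, f−12=t, u−12=i, a−12=o, z−12=n.

station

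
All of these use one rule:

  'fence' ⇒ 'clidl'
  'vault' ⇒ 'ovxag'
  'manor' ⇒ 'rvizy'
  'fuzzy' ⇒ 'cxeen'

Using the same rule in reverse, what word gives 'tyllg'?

Treating letters as 0–25, the rule is x ↦ 17x + 21 (mod 26).
Decoding tyllg: t(19)→23·(19−21)≡6=g; y(24)→23·(24−21)≡17=r; l(11)→23·(11−21)≡4=e; l(11)→23·(11−21)≡4=e; g(6)→23·(6−21)≡19=t (all mod 26).

greet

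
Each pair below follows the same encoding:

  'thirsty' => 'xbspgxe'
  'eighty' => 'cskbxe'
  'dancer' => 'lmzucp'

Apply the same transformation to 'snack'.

t(19)→x(23) and h(7)→b(1) fit y≡17x+12 (mod 26); the inverse of 17 mod 26 is 23. Each letter's alphabet position (a=0..z=25) is mapped through 17·x+12 mod 26 — an affine cipher.
Applying it to snack: s(18)→17·18+12≡6=g; n(13)→17·13+12≡25=z; a(0)→17·0+12≡12=m; c(2)→17·2+12≡20=u; k(10)→17·10+12≡0=a (all mod 26).

gzmua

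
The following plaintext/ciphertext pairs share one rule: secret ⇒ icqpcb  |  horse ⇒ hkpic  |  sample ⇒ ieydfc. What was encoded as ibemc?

stake

s(18)→i(8) and e(4)→c(2) fit y≡19x+4 (mod 26); the inverse of 19 mod 26 is 11. Treating letters as 0–25, the rule is x ↦ 19x + 4 (mod 26).
Decoding ibemc: i(8)→11·(8−4)≡18=s; b(1)→11·(1−4)≡19=t; e(4)→11·(4−4)≡0=a; m(12)→11·(12−4)≡10=k; c(2)→11·(2−4)≡4=e (all mod 26).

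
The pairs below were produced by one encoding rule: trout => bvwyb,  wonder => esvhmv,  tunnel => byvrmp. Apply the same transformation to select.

aitikx

It's a Vigenère-style cipher with numeric key [8,4]: position i shifts by key[i mod 2].
For select: s+8=a, e+4=i, l+8=t, e+4=i, c+8=k, t+4=x.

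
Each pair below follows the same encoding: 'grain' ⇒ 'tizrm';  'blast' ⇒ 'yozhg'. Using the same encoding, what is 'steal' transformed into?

This is the alphabet-reversal cipher (Atbash): a becomes z, b becomes y, etc.
For steal: s↔h, t↔g, e↔v, a↔z, l↔o.

hgvzo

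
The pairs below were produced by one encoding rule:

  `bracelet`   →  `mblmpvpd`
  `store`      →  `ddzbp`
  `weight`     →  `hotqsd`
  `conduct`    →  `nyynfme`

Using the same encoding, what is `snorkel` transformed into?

dxzbvow

Shifts by position in bracelet: pos 0: b→m (+11), pos 1: r→b (+10), pos 2: a→l (+11), pos 3: c→m (+10) — repeating every 2. A repeating key of period 2 is used — shifts +11, +10 over and over.
For snorkel: s+11=d, n+10=x, o+11=z, r+10=b, k+11=v, e+10=o, l+11=w.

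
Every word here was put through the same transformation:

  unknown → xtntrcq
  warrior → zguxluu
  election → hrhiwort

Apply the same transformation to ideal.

Shifts by position in unknown: pos 0: u→x (+3), pos 1: n→t (+6), pos 2: k→n (+3), pos 3: n→t (+6) — repeating every 2. A repeating key of period 2 is used — shifts +3, +6 over and over.
Applying it to ideal: i+3=l, d+6=j, e+3=h, a+6=g, l+3=o.

ljhgo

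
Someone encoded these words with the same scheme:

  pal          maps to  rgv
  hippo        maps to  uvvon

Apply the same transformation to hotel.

The output letters match the input read backwards, each shifted +6: pal reversed is lap. Two steps: reverse the string, then apply a Caesar shift of +6.
Applying it to hotel: reverse → letoh; then shift: l+6=r, e+6=k, t+6=z, o+6=u, h+6=n.

rkzun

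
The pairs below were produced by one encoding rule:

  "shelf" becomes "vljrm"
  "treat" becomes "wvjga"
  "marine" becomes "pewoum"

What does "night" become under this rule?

In shelf: s→v is +3, h→l is +4, e→j is +5, l→r is +6 — the shift increases by 1 each position. Each letter shifts forward by (position + 3), i.e. 3, 4, 5, … — the shift grows by one for each successive letter.
On night: n+3=q, i+4=m, g+5=l, h+6=n, t+7=a.

qmlna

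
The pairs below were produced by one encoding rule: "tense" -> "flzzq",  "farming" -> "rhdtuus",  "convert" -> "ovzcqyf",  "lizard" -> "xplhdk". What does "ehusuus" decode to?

sailing

Shifts by position in tense: pos 0: t→f (+12), pos 1: e→l (+7), pos 2: n→z (+12), pos 3: s→z (+7) — repeating every 2. A repeating key of period 2 is used — shifts +12, +7 over and over.
Decoding ehusuus: e−12=s, h−7=a, u−12=i, s−7=l, u−12=i, u−7=n, s−12=g.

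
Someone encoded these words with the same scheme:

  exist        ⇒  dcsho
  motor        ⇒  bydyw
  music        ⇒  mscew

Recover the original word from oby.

ore

Read the word backwards and shift each letter +10.
Reversing it on oby: shift back: o−10=e, b−10=r, y−10=o → ero; then reverse → ore.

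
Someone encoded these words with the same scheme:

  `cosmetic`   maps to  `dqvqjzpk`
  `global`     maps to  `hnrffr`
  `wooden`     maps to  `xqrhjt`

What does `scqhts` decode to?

random

In cosmetic: c→d is +1, o→q is +2, s→v is +3, m→q is +4 — the shift increases by 1 each position. Each letter shifts forward by (position + 1), i.e. 1, 2, 3, … — the shift grows by one for each successive letter.
Undoing it on scqhts: s−1=r, c−2=a, q−3=n, h−4=d, t−5=o, s−6=m.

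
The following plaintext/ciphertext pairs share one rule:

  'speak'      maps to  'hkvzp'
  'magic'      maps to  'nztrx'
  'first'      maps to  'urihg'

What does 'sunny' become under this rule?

Each pair mirrors across the alphabet (s↔h, p↔k, e↔v): positions sum to 25. This is the alphabet-reversal cipher (Atbash): a becomes z, b becomes y, etc.
On sunny: s↔h, u↔f, n↔m, n↔m, y↔b.

hfmmb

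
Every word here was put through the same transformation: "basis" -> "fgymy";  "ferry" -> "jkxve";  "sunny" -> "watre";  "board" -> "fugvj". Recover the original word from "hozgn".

Shifts by position in basis: pos 0: b→f (+4), pos 1: a→g (+6), pos 2: s→y (+6), pos 3: i→m (+4), pos 4: s→y (+6) — repeating every 3. The shifts repeat in a cycle of length 3: positions 0,1,… shift by +4, +6, +6, then the pattern repeats.
Reversing it on hozgn: h−4=d, o−6=i, z−6=t, g−4=c, n−6=h.

ditch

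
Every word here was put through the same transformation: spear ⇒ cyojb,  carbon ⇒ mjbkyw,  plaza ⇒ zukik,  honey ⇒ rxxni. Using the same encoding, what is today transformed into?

A repeating key of period 2 is used — shifts +10, +9 over and over.
For today: t+10=d, o+9=x, d+10=n, a+9=j, y+10=i.

dxnji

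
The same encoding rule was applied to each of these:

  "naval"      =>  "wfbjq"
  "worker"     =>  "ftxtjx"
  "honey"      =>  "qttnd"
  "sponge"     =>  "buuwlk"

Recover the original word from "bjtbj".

Shifts by position in naval: pos 0: n→w (+9), pos 1: a→f (+5), pos 2: v→b (+6), pos 3: a→j (+9), pos 4: l→q (+5) — repeating every 3. It's a Vigenère-style cipher with numeric key [9,5,6]: position i shifts by key[i mod 3].
Reversing it on bjtbj: b−9=s, j−5=e, t−6=n, b−9=s, j−5=e.

sense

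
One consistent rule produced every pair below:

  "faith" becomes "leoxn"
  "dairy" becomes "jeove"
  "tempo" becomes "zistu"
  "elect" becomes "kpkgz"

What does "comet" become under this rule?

issiz

The shifts repeat in a cycle of length 2: positions 0,1,… shift by +6, +4, then the pattern repeats.
For comet: c+6=i, o+4=s, m+6=s, e+4=i, t+6=z.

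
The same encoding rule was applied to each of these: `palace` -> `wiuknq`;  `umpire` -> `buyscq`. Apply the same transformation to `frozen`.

In palace: p→w is +7, a→i is +8, l→u is +9, a→k is +10 — the shift increases by 1 each position. Each letter shifts forward by (position + 7), i.e. 7, 8, 9, … — the shift grows by one for each successive letter.
Applying it to frozen: f+7=m, r+8=z, o+9=x, z+10=j, e+11=p, n+12=z.

mzxjpz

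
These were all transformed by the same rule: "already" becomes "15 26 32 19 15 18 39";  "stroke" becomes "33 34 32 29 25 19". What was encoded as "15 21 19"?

age

The number is (letter's place in the alphabet, a=1) + 14.
Decoding 15 21 19: 15→(15−14)÷1=1=a, 21→(21−14)÷1=7=g, 19→(19−14)÷1=5=e.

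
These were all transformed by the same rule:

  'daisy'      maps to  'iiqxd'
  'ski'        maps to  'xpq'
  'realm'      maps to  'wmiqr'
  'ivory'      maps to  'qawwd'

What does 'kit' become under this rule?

pqy

Two shifts are in play — +8 for a/e/i/o/u, +5 for every other letter.
On kit: k(cons)+5=p, i(vowel)+8=q, t(cons)+5=y.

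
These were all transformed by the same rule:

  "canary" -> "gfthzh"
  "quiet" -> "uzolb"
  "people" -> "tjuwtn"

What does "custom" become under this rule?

gzyawv

The shift increases by 1 at each position, starting from +4: 4, 5, 6, ….
Applying it to custom: c+4=g, u+5=z, s+6=y, t+7=a, o+8=w, m+9=v.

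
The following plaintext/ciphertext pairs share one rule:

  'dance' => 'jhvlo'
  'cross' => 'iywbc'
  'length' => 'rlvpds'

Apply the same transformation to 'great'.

mymjd

In dance: d→j is +6, a→h is +7, n→v is +8, c→l is +9 — the shift increases by 1 each position. Letter i (0-indexed) is shifted by i+6, so successive shifts are 6, 7, 8, ….
Applying it to great: g+6=m, r+7=y, e+8=m, a+9=j, t+10=d.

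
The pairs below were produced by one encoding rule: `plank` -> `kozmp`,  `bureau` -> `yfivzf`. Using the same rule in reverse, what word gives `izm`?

Letters are reflected about the middle of the alphabet (position → 25−position): Atbash.
Reversing it on izm: i↔r, z↔a, m↔n.

ran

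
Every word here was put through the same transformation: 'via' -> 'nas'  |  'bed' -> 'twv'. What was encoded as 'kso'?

saw

Every letter moves 18 places later in the alphabet, wrapping around z→a.
Undoing it on kso: k−18=s, s−18=a, o−18=w.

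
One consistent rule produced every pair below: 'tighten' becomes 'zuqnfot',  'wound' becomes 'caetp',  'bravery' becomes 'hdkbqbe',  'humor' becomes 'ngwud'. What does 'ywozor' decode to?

sketch

Shifts by position in tighten: pos 0: t→z (+6), pos 1: i→u (+12), pos 2: g→q (+10), pos 3: h→n (+6), pos 4: t→f (+12), pos 5: e→o (+10) — repeating every 3. It's a Vigenère-style cipher with numeric key [6,12,10]: position i shifts by key[i mod 3].
Reversing it on ywozor: y−6=s, w−12=k, o−10=e, z−6=t, o−12=c, r−10=h.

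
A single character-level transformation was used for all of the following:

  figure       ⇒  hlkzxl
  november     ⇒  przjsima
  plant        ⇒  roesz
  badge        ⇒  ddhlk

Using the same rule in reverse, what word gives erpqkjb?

Letter i (0-indexed) is shifted by i+2, so successive shifts are 2, 3, 4, ….
Decoding erpqkjb: e−2=c, r−3=o, p−4=l, q−5=l, k−6=e, j−7=c, b−8=t.

collect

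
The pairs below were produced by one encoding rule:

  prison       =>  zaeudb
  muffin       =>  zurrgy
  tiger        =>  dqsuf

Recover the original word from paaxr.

flood

The output letters match the input read backwards, each shifted +12: prison reversed is nosirp. Two steps: reverse the string, then apply a Caesar shift of +12.
Decoding paaxr: shift back: p−12=d, a−12=o, a−12=o, x−12=l, r−12=f → doolf; then reverse → flood.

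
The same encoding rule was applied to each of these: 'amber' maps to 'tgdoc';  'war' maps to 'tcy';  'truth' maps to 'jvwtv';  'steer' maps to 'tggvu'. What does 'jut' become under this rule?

vwl

Read the word backwards and shift each letter +2.
For jut: reverse → tuj; then shift: t+2=v, u+2=w, j+2=l.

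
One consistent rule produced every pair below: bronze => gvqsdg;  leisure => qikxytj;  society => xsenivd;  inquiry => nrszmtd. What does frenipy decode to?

ancient

Shifts by position in bronze: pos 0: b→g (+5), pos 1: r→v (+4), pos 2: o→q (+2), pos 3: n→s (+5), pos 4: z→d (+4), pos 5: e→g (+2) — repeating every 3. The shifts repeat in a cycle of length 3: positions 0,1,… shift by +5, +4, +2, then the pattern repeats.
Reversing it on frenipy: f−5=a, r−4=n, e−2=c, n−5=i, i−4=e, p−2=n, y−5=t.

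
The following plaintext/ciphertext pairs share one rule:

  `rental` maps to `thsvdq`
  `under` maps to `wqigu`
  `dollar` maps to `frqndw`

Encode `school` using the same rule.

ufmqrq

The shifts repeat in a cycle of length 3: positions 0,1,… shift by +2, +3, +5, then the pattern repeats.
On school: s+2=u, c+3=f, h+5=m, o+2=q, o+3=r, l+5=q.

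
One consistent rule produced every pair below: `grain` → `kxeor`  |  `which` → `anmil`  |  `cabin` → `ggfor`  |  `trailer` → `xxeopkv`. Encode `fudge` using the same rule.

jahmi

Shifts by position in grain: pos 0: g→k (+4), pos 1: r→x (+6), pos 2: a→e (+4), pos 3: i→o (+6) — repeating every 2. The shifts repeat in a cycle of length 2: positions 0,1,… shift by +4, +6, then the pattern repeats.
Applying it to fudge: f+4=j, u+6=a, d+4=h, g+6=m, e+4=i.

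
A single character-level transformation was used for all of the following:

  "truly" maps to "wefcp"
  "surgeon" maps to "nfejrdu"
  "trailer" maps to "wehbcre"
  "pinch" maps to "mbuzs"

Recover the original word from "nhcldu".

t(19)→w(22) and r(17)→e(4) fit y≡9x+7 (mod 26); the inverse of 9 mod 26 is 3. Treating letters as 0–25, the rule is x ↦ 9x + 7 (mod 26).
Decoding nhcldu: n(13)→3·(13−7)≡18=s; h(7)→3·(7−7)≡0=a; c(2)→3·(2−7)≡11=l; l(11)→3·(11−7)≡12=m; d(3)→3·(3−7)≡14=o; u(20)→3·(20−7)≡13=n (all mod 26).

salmon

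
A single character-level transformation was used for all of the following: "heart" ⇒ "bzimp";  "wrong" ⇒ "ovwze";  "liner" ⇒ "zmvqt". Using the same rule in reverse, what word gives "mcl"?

due

Two steps: reverse the string, then apply a Caesar shift of +8.
Reversing it on mcl: shift back: m−8=e, c−8=u, l−8=d → eud; then reverse → due.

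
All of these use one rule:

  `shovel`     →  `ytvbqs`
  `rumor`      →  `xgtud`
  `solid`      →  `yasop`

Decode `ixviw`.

Shifts by position in shovel: pos 0: s→y (+6), pos 1: h→t (+12), pos 2: o→v (+7), pos 3: v→b (+6), pos 4: e→q (+12), pos 5: l→s (+7) — repeating every 3. It's a Vigenère-style cipher with numeric key [6,12,7]: position i shifts by key[i mod 3].
Reversing it on ixviw: i−6=c, x−12=l, v−7=o, i−6=c, w−12=k.

clock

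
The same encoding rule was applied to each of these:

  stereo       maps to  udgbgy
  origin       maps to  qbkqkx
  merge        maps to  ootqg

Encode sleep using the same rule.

Shifts by position in stereo: pos 0: s→u (+2), pos 1: t→d (+10), pos 2: e→g (+2), pos 3: r→b (+10) — repeating every 2. A repeating key of period 2 is used — shifts +2, +10 over and over.
For sleep: s+2=u, l+10=v, e+2=g, e+10=o, p+2=r.

uvgor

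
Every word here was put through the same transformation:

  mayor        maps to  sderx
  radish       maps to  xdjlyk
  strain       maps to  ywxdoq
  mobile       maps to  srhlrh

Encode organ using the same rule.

Shifts by position in mayor: pos 0: m→s (+6), pos 1: a→d (+3), pos 2: y→e (+6), pos 3: o→r (+3) — repeating every 2. A repeating key of period 2 is used — shifts +6, +3 over and over.
Applying it to organ: o+6=u, r+3=u, g+6=m, a+3=d, n+6=t.

uumdt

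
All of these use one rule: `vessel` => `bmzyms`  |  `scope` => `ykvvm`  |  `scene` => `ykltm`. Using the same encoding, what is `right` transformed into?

Shifts by position in vessel: pos 0: v→b (+6), pos 1: e→m (+8), pos 2: s→z (+7), pos 3: s→y (+6), pos 4: e→m (+8), pos 5: l→s (+7) — repeating every 3. A repeating key of period 3 is used — shifts +6, +8, +7 over and over.
For right: r+6=x, i+8=q, g+7=n, h+6=n, t+8=b.

xqnnb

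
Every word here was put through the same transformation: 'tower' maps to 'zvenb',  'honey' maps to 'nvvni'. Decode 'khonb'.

eager

In tower: t→z is +6, o→v is +7, w→e is +8, e→n is +9 — the shift increases by 1 each position. Each letter shifts forward by (position + 6), i.e. 6, 7, 8, … — the shift grows by one for each successive letter.
Undoing it on khonb: k−6=e, h−7=a, o−8=g, n−9=e, b−10=r.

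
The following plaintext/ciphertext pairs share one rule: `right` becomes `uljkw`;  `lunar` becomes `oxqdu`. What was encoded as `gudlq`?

This is a Caesar cipher with shift 3.
Reversing it on gudlq: g−3=d, u−3=r, d−3=a, l−3=i, q−3=n.

drain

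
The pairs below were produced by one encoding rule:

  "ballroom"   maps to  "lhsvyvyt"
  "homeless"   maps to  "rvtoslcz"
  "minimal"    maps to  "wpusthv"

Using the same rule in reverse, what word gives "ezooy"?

usher

The shifts repeat in a cycle of length 3: positions 0,1,… shift by +10, +7, +7, then the pattern repeats.
Decoding ezooy: e−10=u, z−7=s, o−7=h, o−10=e, y−7=r.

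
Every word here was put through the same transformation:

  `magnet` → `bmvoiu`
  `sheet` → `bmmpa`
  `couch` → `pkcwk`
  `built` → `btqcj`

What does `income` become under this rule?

The output letters match the input read backwards, each shifted +8: magnet reversed is tengam. The word is reversed, then every letter is shifted forward by 8.
On income: reverse → emocni; then shift: e+8=m, m+8=u, o+8=w, c+8=k, n+8=v, i+8=q.

muwkvq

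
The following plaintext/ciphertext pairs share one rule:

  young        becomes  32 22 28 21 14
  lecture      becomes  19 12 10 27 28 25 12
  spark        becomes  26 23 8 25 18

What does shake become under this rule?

y is letter #25 and maps to 32: an offset of 7. Letters become their 1-based position plus 7 (so a→8, b→9, …).
For shake: s=19→26, h=8→15, a=1→8, k=11→18, e=5→12.

26 15 8 18 12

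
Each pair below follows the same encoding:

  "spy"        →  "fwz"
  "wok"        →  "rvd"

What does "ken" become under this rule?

ulr

The output letters match the input read backwards, each shifted +7: spy reversed is yps. The word is reversed, then every letter is shifted forward by 7.
On ken: reverse → nek; then shift: n+7=u, e+7=l, k+7=r.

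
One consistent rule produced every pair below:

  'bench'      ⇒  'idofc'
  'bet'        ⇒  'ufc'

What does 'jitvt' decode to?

The output letters match the input read backwards, each shifted +1: bench reversed is hcneb. Two steps: reverse the string, then apply a Caesar shift of +1.
Decoding jitvt: shift back: j−1=i, i−1=h, t−1=s, v−1=u, t−1=s → ihsus; then reverse → sushi.

sushi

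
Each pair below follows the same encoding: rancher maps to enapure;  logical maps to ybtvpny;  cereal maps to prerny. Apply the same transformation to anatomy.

Compare letters: r→e is +13, a→n is +13, n→a is +13 — a constant shift. Each letter is shifted forward by 13 in the alphabet (a Caesar shift of +13).
For anatomy: a+13=n, n+13=a, a+13=n, t+13=g, o+13=b, m+13=z, y+13=l.

nangbzl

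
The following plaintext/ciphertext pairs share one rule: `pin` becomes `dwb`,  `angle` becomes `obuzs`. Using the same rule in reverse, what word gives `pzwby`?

blink

Compare letters: p→d is +14, i→w is +14, n→b is +14 — a constant shift. Every letter moves 14 places later in the alphabet, wrapping around z→a.
Reversing it on pzwby: p−14=b, z−14=l, w−14=i, b−14=n, y−14=k.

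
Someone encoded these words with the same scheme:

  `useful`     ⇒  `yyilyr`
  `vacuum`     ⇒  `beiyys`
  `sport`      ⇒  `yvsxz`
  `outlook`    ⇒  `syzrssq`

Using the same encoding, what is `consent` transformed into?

Vowels shift forward by 4 and consonants shift forward by 6.
Applying it to consent: c(cons)+6=i, o(vowel)+4=s, n(cons)+6=t, s(cons)+6=y, e(vowel)+4=i, n(cons)+6=t, t(cons)+6=z.

istyitz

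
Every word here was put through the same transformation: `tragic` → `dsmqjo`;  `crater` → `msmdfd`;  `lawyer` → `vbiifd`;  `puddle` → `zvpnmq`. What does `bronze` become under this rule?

The shifts repeat in a cycle of length 3: positions 0,1,… shift by +10, +1, +12, then the pattern repeats.
Applying it to bronze: b+10=l, r+1=s, o+12=a, n+10=x, z+1=a, e+12=q.

lsaxaq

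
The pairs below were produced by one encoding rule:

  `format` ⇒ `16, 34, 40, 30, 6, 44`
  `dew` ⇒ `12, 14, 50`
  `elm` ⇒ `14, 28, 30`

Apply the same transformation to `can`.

10, 6, 32

f(#6)→16 and o(#15)→34: differences scale by 2, so n = 2·pos + 4. The formula is n = 2×(alphabet index, a=1) + 4.
For can: c=3→10, a=1→6, n=14→32.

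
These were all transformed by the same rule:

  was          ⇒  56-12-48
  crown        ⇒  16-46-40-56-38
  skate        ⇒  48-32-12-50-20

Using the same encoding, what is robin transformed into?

46-40-14-28-38

w(#23)→56 and a(#1)→12: differences scale by 2, so n = 2·pos + 10. Each letter becomes 2×(its alphabet position, a=1..z=26) + 10.
Applying it to robin: r=18→46, o=15→40, b=2→14, i=9→28, n=14→38.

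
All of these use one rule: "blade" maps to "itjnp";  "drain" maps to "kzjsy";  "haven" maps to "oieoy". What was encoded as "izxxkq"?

bronze

Each letter shifts forward by (position + 7), i.e. 7, 8, 9, … — the shift grows by one for each successive letter.
Decoding izxxkq: i−7=b, z−8=r, x−9=o, x−10=n, k−11=z, q−12=e.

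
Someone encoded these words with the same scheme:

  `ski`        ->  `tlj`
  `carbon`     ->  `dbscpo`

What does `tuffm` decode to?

steel

Compare letters: s→t is +1, k→l is +1, i→j is +1 — a constant shift. Every letter moves 1 place later in the alphabet, wrapping around z→a.
Reversing it on tuffm: t−1=s, u−1=t, f−1=e, f−1=e, m−1=l.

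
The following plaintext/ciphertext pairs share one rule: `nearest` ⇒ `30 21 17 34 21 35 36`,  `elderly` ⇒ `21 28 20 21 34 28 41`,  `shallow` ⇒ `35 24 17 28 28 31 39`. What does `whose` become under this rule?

39 24 31 35 21

n is letter #14 and maps to 30: an offset of 16. Each letter is replaced by its alphabet position (a=1..z=26) + 16.
On whose: w=23→39, h=8→24, o=15→31, s=19→35, e=5→21.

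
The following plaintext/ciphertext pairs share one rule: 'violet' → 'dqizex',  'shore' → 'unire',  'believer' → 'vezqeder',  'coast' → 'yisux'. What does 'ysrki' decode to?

cargo

Treating letters as 0–25, the rule is x ↦ 3x + 18 (mod 26).
Reversing it on ysrki: y(24)→9·(24−18)≡2=c; s(18)→9·(18−18)≡0=a; r(17)→9·(17−18)≡17=r; k(10)→9·(10−18)≡6=g; i(8)→9·(8−18)≡14=o (all mod 26).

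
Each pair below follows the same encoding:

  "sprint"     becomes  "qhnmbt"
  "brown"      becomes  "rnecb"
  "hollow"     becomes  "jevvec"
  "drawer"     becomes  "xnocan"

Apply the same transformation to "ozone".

s(18)→q(16) and p(15)→h(7) fit y≡3x+14 (mod 26); the inverse of 3 mod 26 is 9. Each letter's alphabet position (a=0..z=25) is mapped through 3·x+14 mod 26 — an affine cipher.
On ozone: o(14)→3·14+14≡4=e; z(25)→3·25+14≡11=l; o(14)→3·14+14≡4=e; n(13)→3·13+14≡1=b; e(4)→3·4+14≡0=a (all mod 26).

eleba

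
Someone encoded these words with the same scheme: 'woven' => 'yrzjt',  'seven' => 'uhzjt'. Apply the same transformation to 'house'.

jryxk

In woven: w→y is +2, o→r is +3, v→z is +4, e→j is +5 — the shift increases by 1 each position. Letter i (0-indexed) is shifted by i+2, so successive shifts are 2, 3, 4, ….
For house: h+2=j, o+3=r, u+4=y, s+5=x, e+6=k.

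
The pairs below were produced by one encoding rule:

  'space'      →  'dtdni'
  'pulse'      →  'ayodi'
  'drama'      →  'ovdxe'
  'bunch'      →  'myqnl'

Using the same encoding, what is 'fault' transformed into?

qexwx

Shifts by position in space: pos 0: s→d (+11), pos 1: p→t (+4), pos 2: a→d (+3), pos 3: c→n (+11), pos 4: e→i (+4) — repeating every 3. It's a Vigenère-style cipher with numeric key [11,4,3]: position i shifts by key[i mod 3].
Applying it to fault: f+11=q, a+4=e, u+3=x, l+11=w, t+4=x.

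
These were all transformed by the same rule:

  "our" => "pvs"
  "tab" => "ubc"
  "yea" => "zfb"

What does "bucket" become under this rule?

cvdlfu

Compare letters: o→p is +1, u→v is +1, r→s is +1 — a constant shift. Each letter is shifted forward by 1 in the alphabet (a Caesar shift of +1).
For bucket: b+1=c, u+1=v, c+1=d, k+1=l, e+1=f, t+1=u.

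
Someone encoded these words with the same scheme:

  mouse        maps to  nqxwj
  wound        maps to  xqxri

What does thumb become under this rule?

In mouse: m→n is +1, o→q is +2, u→x is +3, s→w is +4 — the shift increases by 1 each position. The shift increases by 1 at each position, starting from +1: 1, 2, 3, ….
For thumb: t+1=u, h+2=j, u+3=x, m+4=q, b+5=g.

ujxqg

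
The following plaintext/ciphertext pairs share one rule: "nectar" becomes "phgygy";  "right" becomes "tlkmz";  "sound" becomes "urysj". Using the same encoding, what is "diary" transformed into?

flewe

The shift increases by 1 at each position, starting from +2: 2, 3, 4, ….
Applying it to diary: d+2=f, i+3=l, a+4=e, r+5=w, y+6=e.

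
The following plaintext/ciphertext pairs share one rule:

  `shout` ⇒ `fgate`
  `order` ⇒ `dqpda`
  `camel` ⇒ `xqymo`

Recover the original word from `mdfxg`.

ultra

The output letters match the input read backwards, each shifted +12: shout reversed is tuohs. Two steps: reverse the string, then apply a Caesar shift of +12.
Reversing it on mdfxg: shift back: m−12=a, d−12=r, f−12=t, x−12=l, g−12=u → artlu; then reverse → ultra.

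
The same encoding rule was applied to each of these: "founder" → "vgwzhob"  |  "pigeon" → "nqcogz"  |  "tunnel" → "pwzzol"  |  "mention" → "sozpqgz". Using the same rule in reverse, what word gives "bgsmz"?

roman

f(5)→v(21) and o(14)→g(6) fit y≡7x+12 (mod 26); the inverse of 7 mod 26 is 15. Each letter's alphabet position (a=0..z=25) is mapped through 7·x+12 mod 26 — an affine cipher.
Reversing it on bgsmz: b(1)→15·(1−12)≡17=r; g(6)→15·(6−12)≡14=o; s(18)→15·(18−12)≡12=m; m(12)→15·(12−12)≡0=a; z(25)→15·(25−12)≡13=n (all mod 26).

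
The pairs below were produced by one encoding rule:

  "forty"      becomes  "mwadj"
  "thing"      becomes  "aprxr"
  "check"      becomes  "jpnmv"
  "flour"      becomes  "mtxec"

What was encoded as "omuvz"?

hello

Letter i (0-indexed) is shifted by i+7, so successive shifts are 7, 8, 9, ….
Decoding omuvz: o−7=h, m−8=e, u−9=l, v−10=l, z−11=o.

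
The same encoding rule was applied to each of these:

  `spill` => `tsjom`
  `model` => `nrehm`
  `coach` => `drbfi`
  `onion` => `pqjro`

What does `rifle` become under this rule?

slgof

It's a Vigenère-style cipher with numeric key [1,3]: position i shifts by key[i mod 2].
On rifle: r+1=s, i+3=l, f+1=g, l+3=o, e+1=f.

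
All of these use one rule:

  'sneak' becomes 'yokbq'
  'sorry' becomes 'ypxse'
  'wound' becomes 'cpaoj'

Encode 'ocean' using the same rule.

Shifts by position in sneak: pos 0: s→y (+6), pos 1: n→o (+1), pos 2: e→k (+6), pos 3: a→b (+1) — repeating every 2. A repeating key of period 2 is used — shifts +6, +1 over and over.
Applying it to ocean: o+6=u, c+1=d, e+6=k, a+1=b, n+6=t.

udkbt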